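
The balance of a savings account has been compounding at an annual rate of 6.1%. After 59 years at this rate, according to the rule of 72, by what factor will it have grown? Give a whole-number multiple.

around 32 times

72/6.1 ≈ 11.80 years per doubling.
59 years fits 5 doublings: 2^5 = 32.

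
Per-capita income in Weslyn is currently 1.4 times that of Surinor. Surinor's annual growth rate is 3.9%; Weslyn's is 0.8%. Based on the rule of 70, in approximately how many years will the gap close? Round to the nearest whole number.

Surinor gains on Weslyn at 3.9% − 0.8% = 3.1 points a year.
At that relative rate the gap halves every 70/3.1 ≈ 22.58 years.
A 1.4 times gap takes log₂(1.4) ≈ 0.49 halvings to close: 0.49 × 22.58 ≈ 11 years.

approximately 11 years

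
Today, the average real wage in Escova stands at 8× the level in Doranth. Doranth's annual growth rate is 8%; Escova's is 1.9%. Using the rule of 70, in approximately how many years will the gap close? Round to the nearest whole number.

Doranth gains on Escova at 8% − 1.9% = 6.1 points a year.
At that relative rate the gap halves every 70/6.1 ≈ 11.48 years.
An 8× gap closes after 3 halvings: 3 × 11.48 ≈ 34 years.

approximately 34 years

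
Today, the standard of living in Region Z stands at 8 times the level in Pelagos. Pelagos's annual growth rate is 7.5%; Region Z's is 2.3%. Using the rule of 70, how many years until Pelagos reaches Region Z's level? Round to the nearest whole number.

What matters is the difference: 5.2 pp.
Rule of 70 on the gap: the ratio halves every 70/5.2 ≈ 13.46 years.
An 8 times gap closes after 3 halvings: 3 × 13.46 ≈ 40 years.

approximately 40 years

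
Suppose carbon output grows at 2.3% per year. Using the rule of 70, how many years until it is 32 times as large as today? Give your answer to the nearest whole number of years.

approximately 152 years

At 2.3% it doubles every 70/2.3 ≈ 30.43 years.
32 = 2^5, so 5 doublings → 152 years.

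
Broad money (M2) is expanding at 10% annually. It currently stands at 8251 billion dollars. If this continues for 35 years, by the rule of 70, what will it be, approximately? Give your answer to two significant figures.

roughly 260000 billion dollars

It doubles every 70/10 ≈ 7.00 years, so 35 years is 5.00 doublings.
2^5.00 ≈ 32.00; 8251 × 32.00 ≈ 260000 billion dollars.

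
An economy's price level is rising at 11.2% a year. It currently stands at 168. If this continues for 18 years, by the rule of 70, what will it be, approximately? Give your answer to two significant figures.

about 1200

Doubling time ≈ 70/11.2 = 6.25 years.
18 years is 18/6.25 ≈ 2.88 doublings, a factor of 2^2.88 ≈ 7.36.
168 × 7.36 ≈ 1200.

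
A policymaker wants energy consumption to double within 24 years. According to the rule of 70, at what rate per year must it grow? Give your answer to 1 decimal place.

70 / 24 ≈ 2.92, so about 2.9% per year.

roughly 2.9%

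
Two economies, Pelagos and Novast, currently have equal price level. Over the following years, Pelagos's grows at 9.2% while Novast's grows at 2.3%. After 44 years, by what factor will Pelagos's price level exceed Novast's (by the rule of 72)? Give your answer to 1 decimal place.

Only the 6.9-point difference matters.
72/6.9 ≈ 10.43 years per doubling of the ratio; 44 years gives 4.22 doublings, so ≈ 18.6×.

around 18.6 times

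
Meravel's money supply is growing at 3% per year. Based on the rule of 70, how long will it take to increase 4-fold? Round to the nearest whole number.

around 47 years

Doubling time ≈ 70/3 = 23.33 years.
Getting to 4× needs 2 doublings: 2 × 23.33 ≈ 47 years.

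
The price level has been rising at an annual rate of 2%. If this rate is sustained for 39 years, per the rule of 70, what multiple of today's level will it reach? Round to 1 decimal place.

approximately 2.2 times

Doubles every ≈ 35.00 years (70/2).
39 years is 1.11 doublings; 2^1.11 ≈ 2.2×.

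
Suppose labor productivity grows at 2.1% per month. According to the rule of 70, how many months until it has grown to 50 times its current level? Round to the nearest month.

about 188 months

At 2.1% it doubles every 70/2.1 ≈ 33.33 months.
Reaching 50× takes log₂(50) ≈ 5.64 doublings.
5.64 × 33.33 ≈ 188 months.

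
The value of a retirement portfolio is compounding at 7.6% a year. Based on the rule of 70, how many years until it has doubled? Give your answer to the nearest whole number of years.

≈ 9 years

70/7.6 ≈ 9.21, so it doubles roughly every 9 years.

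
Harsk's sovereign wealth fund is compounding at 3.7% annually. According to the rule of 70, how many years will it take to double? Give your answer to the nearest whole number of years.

approximately 19 years

At 3.7%, doubling takes about 70/3.7 = 18.92 years.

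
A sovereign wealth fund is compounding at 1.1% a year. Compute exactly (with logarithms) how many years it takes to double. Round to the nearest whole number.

63 years

t = ln(2) / ln(1 + 0.011) = 0.6931 / 0.010940 ≈ 63.35.
≈ 63 years.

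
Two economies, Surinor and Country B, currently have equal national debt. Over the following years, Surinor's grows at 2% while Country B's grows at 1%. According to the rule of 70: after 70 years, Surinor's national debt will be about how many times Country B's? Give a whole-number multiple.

Rate gap = 2% − 1% = 1 point.
The ratio doubles every 70/1 ≈ 70.00 years.
70/70.00 ≈ 1.00 doublings → ratio ≈ 2^1.00 ≈ 2.

roughly 2 times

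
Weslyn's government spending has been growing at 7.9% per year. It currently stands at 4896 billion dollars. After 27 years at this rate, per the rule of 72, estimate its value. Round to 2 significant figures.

It doubles every 72/7.9 ≈ 9.11 years, so 27 years is 2.96 doublings.
2^2.96 ≈ 7.78; 4896 × 7.78 ≈ 38000 billion dollars.

around 38000 billion dollars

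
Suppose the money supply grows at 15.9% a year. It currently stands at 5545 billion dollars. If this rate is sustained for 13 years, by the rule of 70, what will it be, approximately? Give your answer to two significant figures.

roughly 43000 billion dollars

It doubles every 70/15.9 ≈ 4.40 years, so 13 years is 2.95 doublings.
2^2.95 ≈ 7.73; 5545 × 7.73 ≈ 43000 billion dollars.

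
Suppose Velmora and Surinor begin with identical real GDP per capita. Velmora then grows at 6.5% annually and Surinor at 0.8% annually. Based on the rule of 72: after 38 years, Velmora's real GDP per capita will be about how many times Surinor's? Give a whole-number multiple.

8 times

Only the 5.7-point difference matters.
72/5.7 ≈ 12.63 years per doubling of the ratio; 38 years gives 3.01 doublings, so ≈ 8×.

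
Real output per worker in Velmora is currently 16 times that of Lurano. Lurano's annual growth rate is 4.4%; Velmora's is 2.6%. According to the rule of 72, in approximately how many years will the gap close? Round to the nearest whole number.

around 160 years

What matters is the difference: 1.8 pp.
Rule of 72 on the gap: the ratio halves every 72/1.8 ≈ 40.00 years.
A 16 times gap closes after 4 halvings: 4 × 40.00 ≈ 160 years.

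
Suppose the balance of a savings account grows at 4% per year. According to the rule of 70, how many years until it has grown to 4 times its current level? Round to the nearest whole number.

35 years

One doubling takes 70/4 = 17.50 years.
4× is 2 doublings, so 2 × 17.50 ≈ 35 years.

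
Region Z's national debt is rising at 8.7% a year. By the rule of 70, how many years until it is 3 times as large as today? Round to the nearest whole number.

One doubling takes 70/8.7 = 8.05 years.
3× is log₂ 3 ≈ 1.58 doublings, so ≈ 1.58 × 8.05 = 13 years.

approximately 13 years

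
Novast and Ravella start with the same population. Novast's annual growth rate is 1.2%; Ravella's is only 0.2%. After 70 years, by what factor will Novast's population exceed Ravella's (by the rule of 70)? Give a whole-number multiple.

Only the 1-point difference matters.
70/1 ≈ 70.00 years per doubling of the ratio; 70 years gives 1.00 doublings, so ≈ 2×.

around 2 times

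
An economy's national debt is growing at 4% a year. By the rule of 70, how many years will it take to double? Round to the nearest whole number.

about 18 years

Doubling time ≈ 70 / 4 = 17.50 years.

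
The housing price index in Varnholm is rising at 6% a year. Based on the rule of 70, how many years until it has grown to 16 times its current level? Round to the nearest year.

One doubling takes 70/6 = 11.67 years.
Getting to 16× needs 4 doublings: 4 × 11.67 ≈ 47 years.

approximately 47 years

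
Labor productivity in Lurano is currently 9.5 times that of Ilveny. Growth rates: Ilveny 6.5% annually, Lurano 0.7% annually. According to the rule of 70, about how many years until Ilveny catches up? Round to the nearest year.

What matters is the difference: 5.8 pp.
Rule of 70 on the gap: the ratio halves every 70/5.8 ≈ 12.07 years.
A 9.5 times gap takes log₂(9.5) ≈ 3.25 halvings to close: 3.25 × 12.07 ≈ 39 years.

about 39 years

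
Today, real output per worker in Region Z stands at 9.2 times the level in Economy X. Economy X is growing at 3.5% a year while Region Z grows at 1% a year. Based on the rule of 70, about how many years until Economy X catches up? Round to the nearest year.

90 years

What matters is the difference: 2.5 pp.
Rule of 70 on the gap: the ratio halves every 70/2.5 ≈ 28.00 years.
A 9.2 times gap takes log₂(9.2) ≈ 3.20 halvings to close: 3.20 × 28.00 ≈ 90 years.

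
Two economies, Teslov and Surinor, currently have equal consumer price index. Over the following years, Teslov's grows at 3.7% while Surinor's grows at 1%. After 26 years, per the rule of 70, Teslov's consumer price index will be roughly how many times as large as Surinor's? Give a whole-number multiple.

roughly 2 times

Teslov pulls ahead at 2.7 pp per year, so the ratio doubles every 70/2.7 ≈ 25.93 years.
In 26 years that's 1.00 doublings: 2^1.00 ≈ 2.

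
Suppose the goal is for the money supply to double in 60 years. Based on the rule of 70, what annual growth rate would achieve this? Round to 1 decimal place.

about 1.2%

70 / 60 ≈ 1.17, so about 1.2% a year.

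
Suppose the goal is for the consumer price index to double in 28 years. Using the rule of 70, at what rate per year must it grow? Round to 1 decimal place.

≈ 2.5%

70 / 28 ≈ 2.50, so about 2.5% per year.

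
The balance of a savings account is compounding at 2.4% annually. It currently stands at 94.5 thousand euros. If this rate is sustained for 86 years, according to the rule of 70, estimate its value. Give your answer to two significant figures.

It doubles every 70/2.4 ≈ 29.17 years, so 86 years is 2.95 doublings.
2^2.95 ≈ 7.73; 94.5 × 7.73 ≈ 730 thousand euros.

approximately 730 thousand euros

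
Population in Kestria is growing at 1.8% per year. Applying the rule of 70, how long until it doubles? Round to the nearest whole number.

approximately 39 years

70/1.8 ≈ 38.89, so it doubles roughly every 39 years.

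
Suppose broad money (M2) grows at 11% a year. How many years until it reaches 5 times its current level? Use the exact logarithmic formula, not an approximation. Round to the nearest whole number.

t = ln(5) / ln(1 + 0.11) = 1.6094 / 0.104360 ≈ 15.42.
≈ 15 years.

15 years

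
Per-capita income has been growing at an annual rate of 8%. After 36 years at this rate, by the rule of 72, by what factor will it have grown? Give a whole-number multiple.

72/8 ≈ 9.00 years per doubling.
36 years fits 4 doublings: 2^4 = 16.

roughly 16 times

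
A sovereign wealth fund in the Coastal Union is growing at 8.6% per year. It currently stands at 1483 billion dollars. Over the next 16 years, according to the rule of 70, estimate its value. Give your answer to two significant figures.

5800 billion dollars

Doubling time ≈ 70/8.6 = 8.14 years.
16 years is 16/8.14 ≈ 1.97 doublings, a factor of 2^1.97 ≈ 3.92.
1483 × 3.92 ≈ 5800 billion dollars.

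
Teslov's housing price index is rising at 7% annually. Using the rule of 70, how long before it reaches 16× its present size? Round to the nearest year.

One doubling takes 70/7 = 10.00 years.
16 = 2^4, so 4 doublings → 40 years.

approximately 40 years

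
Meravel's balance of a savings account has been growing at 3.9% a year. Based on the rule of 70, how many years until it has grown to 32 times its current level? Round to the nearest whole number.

At 3.9% it doubles every 70/3.9 ≈ 17.95 years.
Getting to 32× needs 5 doublings: 5 × 17.95 ≈ 90 years.

about 90 years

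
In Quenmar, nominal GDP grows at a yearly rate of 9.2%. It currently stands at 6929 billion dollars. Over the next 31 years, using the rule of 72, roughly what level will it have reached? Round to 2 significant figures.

Doubling time ≈ 72/9.2 = 7.83 years.
31 years is 31/7.83 ≈ 3.96 doublings, a factor of 2^3.96 ≈ 15.56.
6929 × 15.56 ≈ 110000 billion dollars.

around 110000 billion dollars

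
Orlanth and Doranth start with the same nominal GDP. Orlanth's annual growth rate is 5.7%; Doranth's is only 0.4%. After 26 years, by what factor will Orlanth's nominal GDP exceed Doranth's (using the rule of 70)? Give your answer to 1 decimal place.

approximately 3.9 times

Only the 5.3-point difference matters.
70/5.3 ≈ 13.21 years per doubling of the ratio; 26 years gives 1.97 doublings, so ≈ 3.9×.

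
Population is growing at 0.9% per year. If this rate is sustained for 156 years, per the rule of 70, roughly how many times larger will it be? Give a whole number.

At 0.9% one doubling takes ≈ 77.78 years; 156 years is 2 of them, so ×4.

about 4 times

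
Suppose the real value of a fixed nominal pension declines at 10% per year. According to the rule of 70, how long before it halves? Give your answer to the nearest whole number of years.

Halving time ≈ 70 / 10 = 7.00 → 7 years.

around 7 years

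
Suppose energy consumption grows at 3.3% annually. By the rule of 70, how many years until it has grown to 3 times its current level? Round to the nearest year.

One doubling takes 70/3.3 = 21.21 years.
Reaching 3× takes log₂(3) ≈ 1.58 doublings.
1.58 × 21.21 ≈ 34 years.

roughly 34 years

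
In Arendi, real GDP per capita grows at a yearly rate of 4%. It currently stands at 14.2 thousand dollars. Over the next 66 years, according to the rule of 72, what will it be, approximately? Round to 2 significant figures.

It doubles every 72/4 ≈ 18.00 years, so 66 years is 3.67 doublings.
2^3.67 ≈ 12.73; 14.2 × 12.73 ≈ 180 thousand dollars.

≈ 180 thousand dollars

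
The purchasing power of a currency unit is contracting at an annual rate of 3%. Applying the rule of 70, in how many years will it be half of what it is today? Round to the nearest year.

about 23 years

Falling at 3%, it halves about every 70/3 = 23.33 years.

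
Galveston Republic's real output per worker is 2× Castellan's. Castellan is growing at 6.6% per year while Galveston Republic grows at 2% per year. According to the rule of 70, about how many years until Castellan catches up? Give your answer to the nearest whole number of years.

roughly 15 years

Castellan gains on Galveston Republic at 6.6% − 2% = 4.6 points a year.
At that relative rate the gap halves every 70/4.6 ≈ 15.22 years.
A 2× gap closes after 1 halving: 1 × 15.22 ≈ 15 years.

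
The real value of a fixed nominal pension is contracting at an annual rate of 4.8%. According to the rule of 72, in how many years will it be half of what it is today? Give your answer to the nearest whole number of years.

Falling at 4.8%, it halves about every 72/4.8 = 15.00 years.

about 15 years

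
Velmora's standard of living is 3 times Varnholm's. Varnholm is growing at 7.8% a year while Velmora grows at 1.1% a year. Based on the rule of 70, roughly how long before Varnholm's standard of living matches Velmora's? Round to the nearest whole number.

roughly 17 years

The growth-rate gap is 7.8% − 1.1% = 6.7 percentage points.
So the ratio between them halves every 70/6.7 ≈ 10.45 years.
A 3 times gap takes log₂(3) ≈ 1.58 halvings to close: 1.58 × 10.45 ≈ 17 years.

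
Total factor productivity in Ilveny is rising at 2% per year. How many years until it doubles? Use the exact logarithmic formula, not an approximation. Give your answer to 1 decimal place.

35.0 years

t = ln(2) / ln(1 + 0.02) = 0.6931 / 0.019803 ≈ 35.00.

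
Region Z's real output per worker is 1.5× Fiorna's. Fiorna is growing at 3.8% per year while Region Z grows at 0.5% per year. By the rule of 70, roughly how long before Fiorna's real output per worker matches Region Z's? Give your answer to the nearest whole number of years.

approximately 12 years

What matters is the difference: 3.3 pp.
Rule of 70 on the gap: the ratio halves every 70/3.3 ≈ 21.21 years.
A 1.5× gap takes log₂(1.5) ≈ 0.58 halvings to close: 0.58 × 21.21 ≈ 12 years.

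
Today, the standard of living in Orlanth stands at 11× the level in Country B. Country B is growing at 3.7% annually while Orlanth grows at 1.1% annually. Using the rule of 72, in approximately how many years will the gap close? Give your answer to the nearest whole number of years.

approximately 96 years

Country B gains on Orlanth at 3.7% − 1.1% = 2.6 points a year.
At that relative rate the gap halves every 72/2.6 ≈ 27.69 years.
An 11× gap takes log₂(11) ≈ 3.46 halvings to close: 3.46 × 27.69 ≈ 96 years.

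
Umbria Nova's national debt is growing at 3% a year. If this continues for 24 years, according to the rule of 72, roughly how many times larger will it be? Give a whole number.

around 2 times

At 3% one doubling takes ≈ 24.00 years; 24 years is 1 of them, so ×2.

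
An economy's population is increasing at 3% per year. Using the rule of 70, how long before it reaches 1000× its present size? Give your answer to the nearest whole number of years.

At 3% it doubles every 70/3 ≈ 23.33 years.
Reaching 1000× takes log₂(1000) ≈ 9.97 doublings.
9.97 × 23.33 ≈ 233 years.

233 years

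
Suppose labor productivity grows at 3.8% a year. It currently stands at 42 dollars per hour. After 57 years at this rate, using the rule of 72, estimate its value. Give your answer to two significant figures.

It doubles every 72/3.8 ≈ 18.95 years, so 57 years is 3.01 doublings.
2^3.01 ≈ 8.06; 42 × 8.06 ≈ 340 dollars per hour.

approximately 340 dollars per hour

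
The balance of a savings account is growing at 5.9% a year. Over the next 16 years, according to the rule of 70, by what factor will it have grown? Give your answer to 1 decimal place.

approximately 2.5 times

Doubles every ≈ 11.86 years (70/5.9).
16 years is 1.35 doublings; 2^1.35 ≈ 2.5×.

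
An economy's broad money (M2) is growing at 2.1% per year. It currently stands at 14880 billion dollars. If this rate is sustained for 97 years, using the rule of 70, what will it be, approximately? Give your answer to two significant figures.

roughly 110000 billion dollars

It doubles every 70/2.1 ≈ 33.33 years, so 97 years is 2.91 doublings.
2^2.91 ≈ 7.52; 14880 × 7.52 ≈ 110000 billion dollars.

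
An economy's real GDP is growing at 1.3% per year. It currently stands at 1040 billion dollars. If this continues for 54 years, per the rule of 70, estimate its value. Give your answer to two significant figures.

roughly 2100 billion dollars

It doubles every 70/1.3 ≈ 53.85 years, so 54 years is 1.00 doublings.
2^1.00 ≈ 2.00; 1040 × 2.00 ≈ 2100 billion dollars.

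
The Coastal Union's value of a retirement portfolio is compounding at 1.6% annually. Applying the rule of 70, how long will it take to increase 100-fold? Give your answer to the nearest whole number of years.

At 1.6% it doubles every 70/1.6 ≈ 43.75 years.
100× is log₂ 100 ≈ 6.64 doublings, so ≈ 6.64 × 43.75 = 291 years.

approximately 291 years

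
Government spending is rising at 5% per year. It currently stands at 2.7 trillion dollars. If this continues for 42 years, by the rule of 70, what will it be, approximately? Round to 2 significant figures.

approximately 22 trillion dollars

Doubling time ≈ 70/5 = 14.00 years.
42 years is 42/14.00 ≈ 3.00 doublings, a factor of 2^3.00 ≈ 8.00.
2.7 × 8.00 ≈ 22 trillion dollars.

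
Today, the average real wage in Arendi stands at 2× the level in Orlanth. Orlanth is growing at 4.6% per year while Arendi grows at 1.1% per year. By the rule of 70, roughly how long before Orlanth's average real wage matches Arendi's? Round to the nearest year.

approximately 20 years

What matters is the difference: 3.5 pp.
Rule of 70 on the gap: the ratio halves every 70/3.5 ≈ 20.00 years.
A 2× gap closes after 1 halving: 1 × 20.00 ≈ 20 years.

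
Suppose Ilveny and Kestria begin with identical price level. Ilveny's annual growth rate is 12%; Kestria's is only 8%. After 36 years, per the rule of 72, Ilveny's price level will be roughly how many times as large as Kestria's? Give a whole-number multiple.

roughly 4 times

Rate gap = 12% − 8% = 4 points.
The ratio doubles every 72/4 ≈ 18.00 years.
36/18.00 ≈ 2.00 doublings → ratio ≈ 2^2.00 ≈ 4.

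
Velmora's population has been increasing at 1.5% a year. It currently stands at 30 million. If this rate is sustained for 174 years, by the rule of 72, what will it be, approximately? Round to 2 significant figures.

370 million

It doubles every 72/1.5 ≈ 48.00 years, so 174 years is 3.63 doublings.
2^3.63 ≈ 12.38; 30 × 12.38 ≈ 370 million.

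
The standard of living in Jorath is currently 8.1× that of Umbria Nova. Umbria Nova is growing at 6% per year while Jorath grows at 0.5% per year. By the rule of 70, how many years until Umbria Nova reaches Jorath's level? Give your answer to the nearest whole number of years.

≈ 38 years

Umbria Nova gains on Jorath at 6% − 0.5% = 5.5 points a year.
At that relative rate the gap halves every 70/5.5 ≈ 12.73 years.
An 8.1× gap takes log₂(8.1) ≈ 3.02 halvings to close: 3.02 × 12.73 ≈ 38 years.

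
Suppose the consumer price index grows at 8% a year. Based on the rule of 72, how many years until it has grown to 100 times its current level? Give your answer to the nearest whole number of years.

≈ 60 years

Doubling time ≈ 72/8 = 9.00 years.
Reaching 100× takes log₂(100) ≈ 6.64 doublings.
6.64 × 9.00 ≈ 60 years.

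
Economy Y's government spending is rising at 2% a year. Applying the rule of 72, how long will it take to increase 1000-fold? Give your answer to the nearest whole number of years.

around 359 years

At 2% it doubles every 72/2 ≈ 36.00 years.
Reaching 1000× takes log₂(1000) ≈ 9.97 doublings.
9.97 × 36.00 ≈ 359 years.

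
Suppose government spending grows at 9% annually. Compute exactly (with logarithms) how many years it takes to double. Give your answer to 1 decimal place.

8.0 years

t = ln(2) / ln(1 + 0.09) = 0.6931 / 0.086178 ≈ 8.04.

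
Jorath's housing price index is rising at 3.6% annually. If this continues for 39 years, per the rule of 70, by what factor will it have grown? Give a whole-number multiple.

around 4 times

Doubling time ≈ 70/3.6 = 19.44 years.
39/19.44 ≈ 2 doublings, so about 2^2 = 4×.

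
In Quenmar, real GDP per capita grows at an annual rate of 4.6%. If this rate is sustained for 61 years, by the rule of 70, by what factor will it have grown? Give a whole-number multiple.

70/4.6 ≈ 15.22 years per doubling.
61 years fits 4 doublings: 2^4 = 16.

roughly 16 times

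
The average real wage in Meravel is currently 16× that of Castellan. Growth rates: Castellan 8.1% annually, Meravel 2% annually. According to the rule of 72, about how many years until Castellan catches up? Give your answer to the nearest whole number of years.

about 47 years

Castellan gains on Meravel at 8.1% − 2% = 6.1 points a year.
At that relative rate the gap halves every 72/6.1 ≈ 11.80 years.
A 16× gap closes after 4 halvings: 4 × 11.80 ≈ 47 years.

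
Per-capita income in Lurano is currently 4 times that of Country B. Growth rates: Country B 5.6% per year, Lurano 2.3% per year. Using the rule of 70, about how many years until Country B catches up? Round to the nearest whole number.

roughly 42 years

What matters is the difference: 3.3 pp.
Rule of 70 on the gap: the ratio halves every 70/3.3 ≈ 21.21 years.
A 4 times gap closes after 2 halvings: 2 × 21.21 ≈ 42 years.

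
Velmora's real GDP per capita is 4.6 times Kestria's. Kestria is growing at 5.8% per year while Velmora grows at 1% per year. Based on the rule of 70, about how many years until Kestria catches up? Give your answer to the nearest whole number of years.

32 years

What matters is the difference: 4.8 pp.
Rule of 70 on the gap: the ratio halves every 70/4.8 ≈ 14.58 years.
A 4.6 times gap takes log₂(4.6) ≈ 2.20 halvings to close: 2.20 × 14.58 ≈ 32 years.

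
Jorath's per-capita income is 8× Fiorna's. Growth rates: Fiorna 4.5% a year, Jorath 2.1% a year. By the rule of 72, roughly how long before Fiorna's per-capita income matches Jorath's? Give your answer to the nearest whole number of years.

90 years

Fiorna gains on Jorath at 4.5% − 2.1% = 2.4 points a year.
At that relative rate the gap halves every 72/2.4 ≈ 30.00 years.
An 8× gap closes after 3 halvings: 3 × 30.00 ≈ 90 years.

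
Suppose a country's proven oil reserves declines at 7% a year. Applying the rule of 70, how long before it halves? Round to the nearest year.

about 10 years

Halving time ≈ 70 / 7 = 10.00 → 10 years.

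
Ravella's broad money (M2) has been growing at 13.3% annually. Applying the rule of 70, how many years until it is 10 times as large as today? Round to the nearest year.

One doubling takes 70/13.3 = 5.26 years.
Reaching 10× takes log₂(10) ≈ 3.32 doublings.
3.32 × 5.26 ≈ 17 years.

about 17 years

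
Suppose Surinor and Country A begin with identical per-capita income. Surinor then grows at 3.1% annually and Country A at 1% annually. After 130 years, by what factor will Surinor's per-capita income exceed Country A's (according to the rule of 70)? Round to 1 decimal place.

Rate gap = 3.1% − 1% = 2.1 points.
The ratio doubles every 70/2.1 ≈ 33.33 years.
130/33.33 ≈ 3.90 doublings → ratio ≈ 2^3.90 ≈ 14.9.

roughly 14.9 times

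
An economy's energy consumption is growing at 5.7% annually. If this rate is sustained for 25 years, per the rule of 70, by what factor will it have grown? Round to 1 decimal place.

Doubles every ≈ 12.28 years (70/5.7).
25 years is 2.04 doublings; 2^2.04 ≈ 4.1×.

around 4.1 times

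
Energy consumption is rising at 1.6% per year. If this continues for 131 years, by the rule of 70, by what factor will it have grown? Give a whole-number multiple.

70/1.6 ≈ 43.75 years per doubling.
131 years fits 3 doublings: 2^3 = 8.

around 8 times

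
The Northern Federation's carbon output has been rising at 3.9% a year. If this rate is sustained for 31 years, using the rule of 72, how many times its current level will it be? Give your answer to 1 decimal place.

Doubles every ≈ 18.46 years (72/3.9).
31 years is 1.68 doublings; 2^1.68 ≈ 3.2×.

roughly 3.2 times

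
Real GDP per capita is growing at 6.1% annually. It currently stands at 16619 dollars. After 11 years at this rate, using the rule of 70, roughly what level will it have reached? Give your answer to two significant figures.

about 32000 dollars

Doubling time ≈ 70/6.1 = 11.48 years.
11 years is 11/11.48 ≈ 0.96 doublings, a factor of 2^0.96 ≈ 1.95.
16619 × 1.95 ≈ 32000 dollars.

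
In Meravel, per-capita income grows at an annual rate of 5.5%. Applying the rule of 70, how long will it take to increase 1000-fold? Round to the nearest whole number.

≈ 127 years

One doubling takes 70/5.5 = 12.73 years.
Reaching 1000× takes log₂(1000) ≈ 9.97 doublings.
9.97 × 12.73 ≈ 127 years.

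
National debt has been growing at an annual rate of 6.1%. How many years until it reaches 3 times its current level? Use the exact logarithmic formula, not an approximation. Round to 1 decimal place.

18.6 years

t = ln(3) / ln(1 + 0.061) = 1.0986 / 0.059212 ≈ 18.55.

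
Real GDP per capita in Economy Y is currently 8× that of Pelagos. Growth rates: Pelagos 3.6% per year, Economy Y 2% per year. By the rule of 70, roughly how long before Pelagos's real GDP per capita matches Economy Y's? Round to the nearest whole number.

Pelagos gains on Economy Y at 3.6% − 2% = 1.6 points a year.
At that relative rate the gap halves every 70/1.6 ≈ 43.75 years.
An 8× gap closes after 3 halvings: 3 × 43.75 ≈ 131 years.

around 131 years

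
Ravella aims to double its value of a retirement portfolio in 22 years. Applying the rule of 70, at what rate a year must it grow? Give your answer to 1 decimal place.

3.2%

70 / 22 ≈ 3.18, so about 3.2% a year.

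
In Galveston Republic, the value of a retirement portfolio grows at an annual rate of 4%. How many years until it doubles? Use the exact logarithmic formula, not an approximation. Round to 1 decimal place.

t = ln(2) / ln(1 + 0.04) = 0.6931 / 0.039221 ≈ 17.67.

17.7 years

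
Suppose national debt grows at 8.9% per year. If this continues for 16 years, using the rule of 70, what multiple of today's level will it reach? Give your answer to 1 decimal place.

Doubling time ≈ 70/8.9 = 7.87 years.
16 years / 7.87 ≈ 2.03 doublings → factor 2^2.03 ≈ 4.1.

≈ 4.1 times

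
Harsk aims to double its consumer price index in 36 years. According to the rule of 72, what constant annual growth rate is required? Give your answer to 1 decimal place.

72 / 36 ≈ 2.00, so about 2.0% annually.

≈ 2.0%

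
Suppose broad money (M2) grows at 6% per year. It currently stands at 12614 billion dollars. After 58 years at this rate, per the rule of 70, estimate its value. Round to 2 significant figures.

approximately 400000 billion dollars

Doubling time ≈ 70/6 = 11.67 years.
58 years is 58/11.67 ≈ 4.97 doublings, a factor of 2^4.97 ≈ 31.34.
12614 × 31.34 ≈ 400000 billion dollars.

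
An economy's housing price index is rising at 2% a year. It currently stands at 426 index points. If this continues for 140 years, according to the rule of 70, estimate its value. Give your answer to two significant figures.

Doubling time ≈ 70/2 = 35.00 years.
140 years is 140/35.00 ≈ 4.00 doublings, a factor of 2^4.00 ≈ 16.00.
426 × 16.00 ≈ 6800 index points.

around 6800 index points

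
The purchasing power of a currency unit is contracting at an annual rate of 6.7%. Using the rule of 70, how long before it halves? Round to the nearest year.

The rule works in reverse for decay: 70/6.7 ≈ 10.45 years to halve.

approximately 10 years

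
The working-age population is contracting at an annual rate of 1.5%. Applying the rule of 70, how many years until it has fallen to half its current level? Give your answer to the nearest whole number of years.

≈ 47 years

Falling at 1.5%, it halves about every 70/1.5 = 46.67 years.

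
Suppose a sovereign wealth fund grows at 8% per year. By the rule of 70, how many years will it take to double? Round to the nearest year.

Doubling time ≈ 70 / 8 = 8.75 years.

roughly 9 years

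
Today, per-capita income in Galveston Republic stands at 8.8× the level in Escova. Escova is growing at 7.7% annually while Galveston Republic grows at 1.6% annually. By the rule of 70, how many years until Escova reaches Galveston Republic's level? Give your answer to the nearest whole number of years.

≈ 36 years

The growth-rate gap is 7.7% − 1.6% = 6.1 percentage points.
So the ratio between them halves every 70/6.1 ≈ 11.48 years.
An 8.8× gap takes log₂(8.8) ≈ 3.14 halvings to close: 3.14 × 11.48 ≈ 36 years.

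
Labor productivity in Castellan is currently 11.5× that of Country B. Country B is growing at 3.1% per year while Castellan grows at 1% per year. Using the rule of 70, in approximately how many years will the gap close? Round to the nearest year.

around 117 years

Country B gains on Castellan at 3.1% − 1% = 2.1 points a year.
At that relative rate the gap halves every 70/2.1 ≈ 33.33 years.
An 11.5× gap takes log₂(11.5) ≈ 3.52 halvings to close: 3.52 × 33.33 ≈ 117 years.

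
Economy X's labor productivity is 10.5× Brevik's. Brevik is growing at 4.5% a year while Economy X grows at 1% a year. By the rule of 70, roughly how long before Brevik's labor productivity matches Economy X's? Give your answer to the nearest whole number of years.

around 68 years

What matters is the difference: 3.5 pp.
Rule of 70 on the gap: the ratio halves every 70/3.5 ≈ 20.00 years.
A 10.5× gap takes log₂(10.5) ≈ 3.39 halvings to close: 3.39 × 20.00 ≈ 68 years.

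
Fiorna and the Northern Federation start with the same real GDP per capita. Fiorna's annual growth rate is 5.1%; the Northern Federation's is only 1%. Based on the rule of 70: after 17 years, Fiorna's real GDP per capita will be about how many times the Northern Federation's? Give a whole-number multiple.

Only the 4.1-point difference matters.
70/4.1 ≈ 17.07 years per doubling of the ratio; 17 years gives 1.00 doublings, so ≈ 2×.

≈ 2 times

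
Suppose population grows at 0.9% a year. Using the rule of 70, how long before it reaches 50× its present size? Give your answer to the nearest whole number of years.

approximately 439 years

Doubling time ≈ 70/0.9 = 77.78 years.
Reaching 50× takes log₂(50) ≈ 5.64 doublings.
5.64 × 77.78 ≈ 439 years.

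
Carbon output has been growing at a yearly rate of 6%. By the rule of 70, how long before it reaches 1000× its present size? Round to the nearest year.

One doubling takes 70/6 = 11.67 years.
1000× is log₂ 1000 ≈ 9.97 doublings, so ≈ 9.97 × 11.67 = 116 years.

approximately 116 years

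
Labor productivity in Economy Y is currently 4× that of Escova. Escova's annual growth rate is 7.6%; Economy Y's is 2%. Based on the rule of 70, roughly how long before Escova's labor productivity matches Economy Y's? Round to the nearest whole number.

Escova gains on Economy Y at 7.6% − 2% = 5.6 points a year.
At that relative rate the gap halves every 70/5.6 ≈ 12.50 years.
A 4× gap closes after 2 halvings: 2 × 12.50 ≈ 25 years.

about 25 years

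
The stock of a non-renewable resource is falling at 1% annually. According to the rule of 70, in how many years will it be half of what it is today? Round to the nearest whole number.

Falling at 1%, it halves about every 70/1 = 70.00 years.

roughly 70 years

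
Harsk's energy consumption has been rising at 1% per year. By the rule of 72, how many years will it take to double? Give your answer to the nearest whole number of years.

≈ 72 years

At 1%, doubling takes about 72/1 = 72.00 years.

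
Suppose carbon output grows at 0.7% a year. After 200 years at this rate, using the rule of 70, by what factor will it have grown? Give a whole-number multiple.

70/0.7 ≈ 100.00 years per doubling.
200 years fits 2 doublings: 2^2 = 4.

approximately 4 times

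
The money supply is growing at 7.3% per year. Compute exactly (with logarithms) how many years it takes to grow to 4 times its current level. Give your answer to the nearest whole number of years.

t = ln(4) / ln(1 + 0.073) = 1.3863 / 0.070458 ≈ 19.68.
≈ 20 years.

20 years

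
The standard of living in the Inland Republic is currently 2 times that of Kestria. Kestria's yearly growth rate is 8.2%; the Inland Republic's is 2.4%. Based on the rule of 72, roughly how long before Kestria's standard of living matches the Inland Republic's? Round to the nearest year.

Kestria gains on the Inland Republic at 8.2% − 2.4% = 5.8 points a year.
At that relative rate the gap halves every 72/5.8 ≈ 12.41 years.
A 2 times gap closes after 1 halving: 1 × 12.41 ≈ 12 years.

approximately 12 years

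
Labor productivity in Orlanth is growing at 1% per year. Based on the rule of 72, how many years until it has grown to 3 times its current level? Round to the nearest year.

approximately 114 years

One doubling takes 72/1 = 72.00 years.
3× is log₂ 3 ≈ 1.58 doublings, so ≈ 1.58 × 72.00 = 114 years.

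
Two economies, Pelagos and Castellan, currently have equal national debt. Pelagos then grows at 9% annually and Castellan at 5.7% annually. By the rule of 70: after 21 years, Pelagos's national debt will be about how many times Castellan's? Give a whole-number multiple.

Only the 3.3-point difference matters.
70/3.3 ≈ 21.21 years per doubling of the ratio; 21 years gives 0.99 doublings, so ≈ 2×.

roughly 2 times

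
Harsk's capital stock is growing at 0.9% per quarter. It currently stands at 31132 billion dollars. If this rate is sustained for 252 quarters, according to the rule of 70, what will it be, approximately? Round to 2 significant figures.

It doubles every 70/0.9 ≈ 77.78 quarters, so 252 quarters is 3.24 doublings.
2^3.24 ≈ 9.45; 31132 × 9.45 ≈ 290000 billion dollars.

roughly 290000 billion dollars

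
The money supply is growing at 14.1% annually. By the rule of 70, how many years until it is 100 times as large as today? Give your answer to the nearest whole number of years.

One doubling takes 70/14.1 = 4.96 years.
100× is log₂ 100 ≈ 6.64 doublings, so ≈ 6.64 × 4.96 = 33 years.

33 years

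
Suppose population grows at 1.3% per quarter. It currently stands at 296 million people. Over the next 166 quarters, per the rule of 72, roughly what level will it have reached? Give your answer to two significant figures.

It doubles every 72/1.3 ≈ 55.38 quarters, so 166 quarters is 3.00 doublings.
2^3.00 ≈ 8.00; 296 × 8.00 ≈ 2400 million people.

roughly 2400 million people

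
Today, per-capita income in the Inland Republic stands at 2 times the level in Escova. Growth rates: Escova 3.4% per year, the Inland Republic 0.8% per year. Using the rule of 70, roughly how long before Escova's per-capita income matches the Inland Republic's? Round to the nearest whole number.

27 years

The growth-rate gap is 3.4% − 0.8% = 2.6 percentage points.
So the ratio between them halves every 70/2.6 ≈ 26.92 years.
A 2 times gap closes after 1 halving: 1 × 26.92 ≈ 27 years.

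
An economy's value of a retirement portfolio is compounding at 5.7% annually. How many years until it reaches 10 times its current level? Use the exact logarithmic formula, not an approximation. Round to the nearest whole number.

t = ln(10) / ln(1 + 0.057) = 2.3026 / 0.055435 ≈ 41.54.
≈ 42 years.

42 years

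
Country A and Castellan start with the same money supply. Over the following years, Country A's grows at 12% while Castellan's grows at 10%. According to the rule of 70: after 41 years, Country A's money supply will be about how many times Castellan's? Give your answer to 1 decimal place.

Rate gap = 12% − 10% = 2 points.
The ratio doubles every 70/2 ≈ 35.00 years.
41/35.00 ≈ 1.17 doublings → ratio ≈ 2^1.17 ≈ 2.3.

roughly 2.3 times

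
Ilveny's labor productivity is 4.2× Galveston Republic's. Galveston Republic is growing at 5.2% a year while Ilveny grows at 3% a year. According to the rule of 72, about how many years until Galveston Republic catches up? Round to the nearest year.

The growth-rate gap is 5.2% − 3% = 2.2 percentage points.
So the ratio between them halves every 72/2.2 ≈ 32.73 years.
A 4.2× gap takes log₂(4.2) ≈ 2.07 halvings to close: 2.07 × 32.73 ≈ 68 years.

around 68 years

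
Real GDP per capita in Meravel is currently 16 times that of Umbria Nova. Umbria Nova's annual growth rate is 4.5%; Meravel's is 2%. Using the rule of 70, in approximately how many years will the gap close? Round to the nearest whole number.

112 years

What matters is the difference: 2.5 pp.
Rule of 70 on the gap: the ratio halves every 70/2.5 ≈ 28.00 years.
A 16 times gap closes after 4 halvings: 4 × 28.00 ≈ 112 years.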